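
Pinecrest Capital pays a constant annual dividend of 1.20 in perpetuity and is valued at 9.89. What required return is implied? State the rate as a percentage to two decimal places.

P = C/r ⇒ r = C/P = 1.20/9.89 = 0.121335

12.13%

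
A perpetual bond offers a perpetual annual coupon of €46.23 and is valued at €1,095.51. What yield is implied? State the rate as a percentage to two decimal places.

4.22%

P = C/r ⇒ r = C/P = €46.23/€1,095.51 = 0.042200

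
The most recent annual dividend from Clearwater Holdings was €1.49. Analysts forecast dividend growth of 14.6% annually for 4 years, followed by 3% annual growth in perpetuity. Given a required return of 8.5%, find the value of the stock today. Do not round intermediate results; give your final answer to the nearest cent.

D_1 = 1.70754
D_2 = 1.95684
D_3 = 2.24254
D_4 = 2.56995
Terminal value at year 4: TV = D_4×(1+g_2)/(r−g_2) = 2.64705/0.055 = 48.12816
P_0 = D_1/(1+r)^1 + D_2/(1+r)^2 + D_3/(1+r)^3 + D_4/(1+r)^4 + TV/(1+r)^4
    = 1.57377 + 1.66225 + 1.75570 + 1.85441 + 34.72804 = 41.57417

€41.57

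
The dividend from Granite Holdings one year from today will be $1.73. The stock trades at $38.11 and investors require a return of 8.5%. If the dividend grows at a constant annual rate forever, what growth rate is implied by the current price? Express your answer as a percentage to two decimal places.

P = D₁/(r−g) ⇒ g = r − D₁/P = 0.085 − $1.73/$38.11 = 0.039605

3.96%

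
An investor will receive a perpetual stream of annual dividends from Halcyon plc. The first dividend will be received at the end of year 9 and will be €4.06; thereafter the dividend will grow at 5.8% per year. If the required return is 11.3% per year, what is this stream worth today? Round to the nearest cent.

Value at end of year 8: C₁ / (r − g) = €4.06 / (0.113 − 0.058) = €73.8182
Discount to today: PV = €73.8182 / (1 + 0.113)^8 = €73.8182 / 2.354840 = €31.35

€31.35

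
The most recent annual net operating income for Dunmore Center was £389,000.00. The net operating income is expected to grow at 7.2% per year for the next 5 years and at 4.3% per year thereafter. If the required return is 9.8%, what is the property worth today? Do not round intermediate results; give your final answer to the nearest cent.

£8354967.89

D_1 = 417008.00000
D_2 = 447032.57600
D_3 = 479218.92147
D_4 = 513722.68382
D_5 = 550710.71705
Terminal value at year 5: TV = D_5×(1+g_2)/(r−g_2) = 574391.27789/0.055 = 10443477.77975
P_0 = D_1/(1+r)^1 + D_2/(1+r)^2 + D_3/(1+r)^3 + D_4/(1+r)^4 + D_5/(1+r)^5 + TV/(1+r)^5
    = 379788.70674 + 370795.53153 + 362015.30948 + 353442.99796 + 345073.67378 + 6543851.66825 = 8354967.88774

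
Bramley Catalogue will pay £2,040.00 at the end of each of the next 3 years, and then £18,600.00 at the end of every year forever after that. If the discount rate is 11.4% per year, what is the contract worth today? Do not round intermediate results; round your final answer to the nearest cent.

£122969.86

PV of 3-year annuity: £2,040.00 × [1 − (1+0.114)^−3] / 0.114 = 4950.69990
Perpetuity value at year 3: £18,600.00 / 0.114 = 163157.89474
PV of perpetuity: 163157.89474 / (1+0.114)^3 = 118019.16031
Total PV = 4950.69990 + 118019.16031 = 122969.86021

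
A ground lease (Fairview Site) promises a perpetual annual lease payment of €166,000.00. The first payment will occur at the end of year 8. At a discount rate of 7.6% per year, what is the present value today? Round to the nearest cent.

Value at end of year 7: C / r = €166,000.00 / 0.076 = €2,184,210.5263
Discount to today: PV = €2,184,210.5263 / (1 + 0.076)^7 = €2,184,210.5263 / 1.669882 = €1,308,002.57

€1308002.57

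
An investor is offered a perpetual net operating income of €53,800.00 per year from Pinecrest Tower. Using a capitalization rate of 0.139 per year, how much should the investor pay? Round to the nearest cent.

Level perpetuity: PV = C / r = €53,800.00 / 0.139 = €387,050.36

€387050.36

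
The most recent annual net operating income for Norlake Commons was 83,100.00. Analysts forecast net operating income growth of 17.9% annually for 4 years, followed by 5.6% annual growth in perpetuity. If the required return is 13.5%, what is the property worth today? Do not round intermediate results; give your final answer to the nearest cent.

D_1 = 97974.90000
D_2 = 115512.40710
D_3 = 136189.12797
D_4 = 160566.98188
Terminal value at year 4: TV = D_4×(1+g_2)/(r−g_2) = 169558.73286/0.079 = 2146313.07421
P_0 = D_1/(1+r)^1 + D_2/(1+r)^2 + D_3/(1+r)^3 + D_4/(1+r)^4 + TV/(1+r)^4
    = 86321.49780 + 89667.88185 + 93143.99357 + 96754.86205 + 1293330.81418 = 1659219.04945

1659219.05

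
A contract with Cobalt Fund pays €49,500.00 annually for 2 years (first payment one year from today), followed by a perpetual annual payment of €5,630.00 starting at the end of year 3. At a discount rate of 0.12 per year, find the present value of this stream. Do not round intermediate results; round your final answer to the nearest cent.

PV of 2-year annuity: €49,500.00 × [1 − (1+0.12)^−2] / 0.12 = 83657.52551
Perpetuity value at year 2: €5,630.00 / 0.12 = 46916.66667
PV of perpetuity: 46916.66667 / (1+0.12)^2 = 37401.67942
Total PV = 83657.52551 + 37401.67942 = 121059.20493

€121059.20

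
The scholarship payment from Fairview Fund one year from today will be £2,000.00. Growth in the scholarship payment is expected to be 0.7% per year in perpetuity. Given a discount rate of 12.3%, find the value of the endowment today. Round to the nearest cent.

£17241.38

Growing perpetuity: P = D₁ / (r − g) = £2,000.0000 / (0.123 − 0.007) = £17,241.38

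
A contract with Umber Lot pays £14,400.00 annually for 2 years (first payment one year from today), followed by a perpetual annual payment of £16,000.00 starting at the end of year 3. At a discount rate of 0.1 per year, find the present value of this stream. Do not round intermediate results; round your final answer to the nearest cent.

PV of 2-year annuity: £14,400.00 × [1 − (1+0.1)^−2] / 0.1 = 24991.73554
Perpetuity value at year 2: £16,000.00 / 0.1 = 160000.00000
PV of perpetuity: 160000.00000 / (1+0.1)^2 = 132231.40496
Total PV = 24991.73554 + 132231.40496 = 157223.14050

£157223.14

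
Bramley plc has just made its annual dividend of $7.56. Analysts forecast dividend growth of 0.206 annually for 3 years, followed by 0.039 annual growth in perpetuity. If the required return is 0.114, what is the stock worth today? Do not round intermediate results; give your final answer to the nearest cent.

D_1 = 9.11736
D_2 = 10.99554
D_3 = 13.26062
Terminal value at year 3: TV = D_3×(1+g_2)/(r−g_2) = 13.77778/0.075 = 183.70374
P_0 = D_1/(1+r)^1 + D_2/(1+r)^2 + D_3/(1+r)^3 + TV/(1+r)^3
    = 8.18434 + 8.86025 + 9.59198 + 132.88086 = 159.51743

$159.52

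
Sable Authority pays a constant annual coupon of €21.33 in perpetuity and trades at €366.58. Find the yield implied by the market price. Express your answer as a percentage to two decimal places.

5.82%

P = C/r ⇒ r = C/P = €21.33/€366.58 = 0.058186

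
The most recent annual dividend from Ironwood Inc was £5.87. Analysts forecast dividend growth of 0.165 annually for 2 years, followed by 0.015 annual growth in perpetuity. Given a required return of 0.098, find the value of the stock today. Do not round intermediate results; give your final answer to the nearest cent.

£93.65

D_1 = 6.83855
D_2 = 7.96691
Terminal value at year 2: TV = D_2×(1+g_2)/(r−g_2) = 8.08641/0.083 = 97.42668
P_0 = D_1/(1+r)^1 + D_2/(1+r)^2 + TV/(1+r)^2
    = 6.22819 + 6.60823 + 80.81151 = 93.64793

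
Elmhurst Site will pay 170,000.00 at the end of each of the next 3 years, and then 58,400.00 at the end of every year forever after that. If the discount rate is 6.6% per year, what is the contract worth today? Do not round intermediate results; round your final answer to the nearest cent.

1179875.78

PV of 3-year annuity: 170,000.00 × [1 − (1+0.066)^−3] / 0.066 = 449414.33113
Perpetuity value at year 3: 58,400.00 / 0.066 = 884848.48485
PV of perpetuity: 884848.48485 / (1+0.066)^3 = 730461.44404
Total PV = 449414.33113 + 730461.44404 = 1179875.77517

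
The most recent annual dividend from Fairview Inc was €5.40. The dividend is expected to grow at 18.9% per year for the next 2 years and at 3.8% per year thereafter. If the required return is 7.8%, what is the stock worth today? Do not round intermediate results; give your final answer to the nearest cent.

€183.00

D_1 = 6.42060
D_2 = 7.63409
Terminal value at year 2: TV = D_2×(1+g_2)/(r−g_2) = 7.92419/0.04 = 198.10472
P_0 = D_1/(1+r)^1 + D_2/(1+r)^2 + TV/(1+r)^2
    = 5.95603 + 6.56931 + 170.47367 = 182.99901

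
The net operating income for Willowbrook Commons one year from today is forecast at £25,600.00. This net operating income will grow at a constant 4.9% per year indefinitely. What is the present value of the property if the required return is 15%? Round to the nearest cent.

£253465.35

Growing perpetuity: P = D₁ / (r − g) = £25,600.0000 / (0.15 − 0.049) = £253,465.35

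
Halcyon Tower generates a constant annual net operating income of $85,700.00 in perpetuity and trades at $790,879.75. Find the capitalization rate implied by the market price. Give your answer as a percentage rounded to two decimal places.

P = C/r ⇒ r = C/P = $85,700.00/$790,879.75 = 0.108360

10.84%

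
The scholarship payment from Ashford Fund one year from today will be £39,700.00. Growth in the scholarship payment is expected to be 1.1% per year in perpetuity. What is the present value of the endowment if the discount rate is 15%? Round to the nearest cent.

Growing perpetuity: P = D₁ / (r − g) = £39,700.0000 / (0.15 − 0.011) = £285,611.51

£285611.51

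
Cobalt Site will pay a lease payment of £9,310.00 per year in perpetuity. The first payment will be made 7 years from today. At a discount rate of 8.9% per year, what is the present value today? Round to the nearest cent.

£62718.03

Value at end of year 6: C / r = £9,310.00 / 0.089 = £104,606.7416
Discount to today: PV = £104,606.7416 / (1 + 0.089)^6 = £104,606.7416 / 1.667890 = £62,718.03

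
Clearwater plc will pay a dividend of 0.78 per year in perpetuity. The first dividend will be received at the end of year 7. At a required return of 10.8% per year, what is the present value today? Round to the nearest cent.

Value at end of year 6: C / r = 0.78 / 0.108 = 7.2222
Discount to today: PV = 7.2222 / (1 + 0.108)^6 = 7.2222 / 1.850285 = 3.90

3.90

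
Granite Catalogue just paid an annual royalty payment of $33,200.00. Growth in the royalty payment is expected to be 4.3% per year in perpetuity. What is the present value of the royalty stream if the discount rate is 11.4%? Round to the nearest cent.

D₁ = D₀ × (1 + g) = $33,200.00 × 1.043 = $34,627.6000
Growing perpetuity: P = D₁ / (r − g) = $34,627.6000 / (0.114 − 0.043) = $487,712.68

$487712.68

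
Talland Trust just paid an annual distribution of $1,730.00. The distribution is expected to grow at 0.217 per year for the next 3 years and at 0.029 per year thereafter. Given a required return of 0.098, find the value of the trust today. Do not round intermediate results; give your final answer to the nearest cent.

$41528.37

D_1 = 2105.41000
D_2 = 2562.28397
D_3 = 3118.29959
Terminal value at year 3: TV = D_3×(1+g_2)/(r−g_2) = 3208.73028/0.069 = 46503.33739
P_0 = D_1/(1+r)^1 + D_2/(1+r)^2 + D_3/(1+r)^3 + TV/(1+r)^3
    = 1917.49545 + 2125.31144 + 2355.65029 + 35129.91520 = 41528.37238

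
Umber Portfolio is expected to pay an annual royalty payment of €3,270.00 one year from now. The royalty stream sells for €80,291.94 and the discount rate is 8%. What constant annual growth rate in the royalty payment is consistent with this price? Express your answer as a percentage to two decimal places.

P = D₁/(r−g) ⇒ g = r − D₁/P = 0.08 − €3,270.00/€80,291.94 = 0.039274

3.93%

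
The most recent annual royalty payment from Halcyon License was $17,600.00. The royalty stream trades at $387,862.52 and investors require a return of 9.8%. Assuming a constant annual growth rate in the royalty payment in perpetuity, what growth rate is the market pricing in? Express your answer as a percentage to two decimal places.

P = D₀(1+g)/(r−g) ⇒ P(r−g) = D₀(1+g) ⇒ g(P+D₀) = P·r − D₀
g = (P·r − D₀)/(P + D₀) = ($387,862.52×0.098 − $17,600.00) / ($387,862.52 + $17,600.00) = 0.050339

5.03%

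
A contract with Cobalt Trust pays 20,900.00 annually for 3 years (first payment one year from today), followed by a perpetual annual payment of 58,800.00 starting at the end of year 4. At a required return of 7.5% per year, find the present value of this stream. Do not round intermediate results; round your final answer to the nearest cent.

PV of 3-year annuity: 20,900.00 × [1 − (1+0.075)^−3] / 0.075 = 54350.98796
Perpetuity value at year 3: 58,800.00 / 0.075 = 784000.00000
PV of perpetuity: 784000.00000 / (1+0.075)^3 = 631089.08650
Total PV = 54350.98796 + 631089.08650 = 685440.07446

685440.07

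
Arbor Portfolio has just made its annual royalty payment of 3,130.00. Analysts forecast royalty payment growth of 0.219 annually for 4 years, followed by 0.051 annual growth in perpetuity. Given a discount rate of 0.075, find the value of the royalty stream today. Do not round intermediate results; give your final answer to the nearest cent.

D_1 = 3815.47000
D_2 = 4651.05793
D_3 = 5669.63962
D_4 = 6911.29069
Terminal value at year 4: TV = D_4×(1+g_2)/(r−g_2) = 7263.76652/0.024 = 302656.93825
P_0 = D_1/(1+r)^1 + D_2/(1+r)^2 + D_3/(1+r)^3 + D_4/(1+r)^4 + TV/(1+r)^4
    = 3549.27442 + 4024.71211 + 4563.83633 + 5175.17813 + 226629.67570 = 243942.67670

243942.68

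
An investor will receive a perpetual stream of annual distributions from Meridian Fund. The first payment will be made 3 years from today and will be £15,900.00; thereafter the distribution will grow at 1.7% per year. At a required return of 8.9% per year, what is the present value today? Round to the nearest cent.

Value at end of year 2: C₁ / (r − g) = £15,900.00 / (0.089 − 0.017) = £220,833.3333
Discount to today: PV = £220,833.3333 / (1 + 0.089)^2 = £220,833.3333 / 1.185921 = £186,212.52

£186212.52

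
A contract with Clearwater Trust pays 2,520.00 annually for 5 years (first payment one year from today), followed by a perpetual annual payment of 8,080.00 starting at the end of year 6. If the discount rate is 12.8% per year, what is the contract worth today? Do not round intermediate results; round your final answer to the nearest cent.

PV of 5-year annuity: 2,520.00 × [1 − (1+0.128)^−5] / 0.128 = 8906.84687
Perpetuity value at year 5: 8,080.00 / 0.128 = 63125.00000
PV of perpetuity: 63125.00000 / (1+0.128)^5 = 34566.53862
Total PV = 8906.84687 + 34566.53862 = 43473.38549

43473.39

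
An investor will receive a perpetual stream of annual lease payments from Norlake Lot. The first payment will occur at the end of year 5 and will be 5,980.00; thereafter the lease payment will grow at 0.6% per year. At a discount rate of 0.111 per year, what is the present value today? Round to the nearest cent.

Value at end of year 4: C₁ / (r − g) = 5,980.00 / (0.111 − 0.006) = 56,952.3810
Discount to today: PV = 56,952.3810 / (1 + 0.111)^4 = 56,952.3810 / 1.523548 = 37,381.41

37381.41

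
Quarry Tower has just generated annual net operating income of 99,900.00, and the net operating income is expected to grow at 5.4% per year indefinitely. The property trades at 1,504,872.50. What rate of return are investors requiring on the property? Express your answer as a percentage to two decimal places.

D₁ = 99,900.00 × 1.054 = 105,294.6000
P = D₁/(r − g) ⇒ r = D₁/P + g = 105,294.6000/1,504,872.50 + 0.054 = 0.069969 + 0.054 = 0.123969

12.40%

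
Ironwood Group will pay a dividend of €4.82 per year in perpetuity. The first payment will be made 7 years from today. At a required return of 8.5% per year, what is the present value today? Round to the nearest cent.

Value at end of year 6: C / r = €4.82 / 0.085 = €56.7059
Discount to today: PV = €56.7059 / (1 + 0.085)^6 = €56.7059 / 1.631468 = €34.76

€34.76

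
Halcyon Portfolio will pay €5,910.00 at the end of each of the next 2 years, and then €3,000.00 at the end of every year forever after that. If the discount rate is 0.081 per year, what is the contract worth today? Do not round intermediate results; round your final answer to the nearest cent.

PV of 2-year annuity: €5,910.00 × [1 − (1+0.081)^−2] / 0.081 = 10524.66238
Perpetuity value at year 2: €3,000.00 / 0.081 = 37037.03704
PV of perpetuity: 37037.03704 / (1+0.081)^2 = 31694.56882
Total PV = 10524.66238 + 31694.56882 = 42219.23121

€42219.23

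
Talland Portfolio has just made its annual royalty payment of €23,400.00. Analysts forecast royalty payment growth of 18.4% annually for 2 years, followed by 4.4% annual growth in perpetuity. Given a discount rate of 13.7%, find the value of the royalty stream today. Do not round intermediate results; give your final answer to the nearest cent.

D_1 = 27705.60000
D_2 = 32803.43040
Terminal value at year 2: TV = D_2×(1+g_2)/(r−g_2) = 34246.78134/0.093 = 368244.96062
P_0 = D_1/(1+r)^1 + D_2/(1+r)^2 + TV/(1+r)^2
    = 24367.28232 + 25374.54905 + 284849.77643 = 334591.60780

€334591.61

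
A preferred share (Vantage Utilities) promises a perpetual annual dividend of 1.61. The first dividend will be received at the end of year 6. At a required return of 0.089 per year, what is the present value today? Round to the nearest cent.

11.81

Value at end of year 5: C / r = 1.61 / 0.089 = 18.0899
Discount to today: PV = 18.0899 / (1 + 0.089)^5 = 18.0899 / 1.531579 = 11.81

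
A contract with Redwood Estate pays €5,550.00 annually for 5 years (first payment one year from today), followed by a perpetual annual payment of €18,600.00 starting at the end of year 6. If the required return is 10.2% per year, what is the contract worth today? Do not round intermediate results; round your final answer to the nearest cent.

PV of 5-year annuity: €5,550.00 × [1 − (1+0.102)^−5] / 0.102 = 20931.81177
Perpetuity value at year 5: €18,600.00 / 0.102 = 182352.94118
PV of perpetuity: 182352.94118 / (1+0.102)^5 = 112203.08551
Total PV = 20931.81177 + 112203.08551 = 133134.89728

€133134.90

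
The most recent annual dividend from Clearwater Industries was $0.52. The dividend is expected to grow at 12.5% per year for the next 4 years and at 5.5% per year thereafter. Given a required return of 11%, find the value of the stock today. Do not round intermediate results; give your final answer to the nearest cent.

D_1 = 0.58500
D_2 = 0.65812
D_3 = 0.74039
D_4 = 0.83294
Terminal value at year 4: TV = D_4×(1+g_2)/(r−g_2) = 0.87875/0.055 = 15.97729
P_0 = D_1/(1+r)^1 + D_2/(1+r)^2 + D_3/(1+r)^3 + D_4/(1+r)^4 + TV/(1+r)^4
    = 0.52703 + 0.53415 + 0.54137 + 0.54868 + 10.52474 = 12.67596

$12.68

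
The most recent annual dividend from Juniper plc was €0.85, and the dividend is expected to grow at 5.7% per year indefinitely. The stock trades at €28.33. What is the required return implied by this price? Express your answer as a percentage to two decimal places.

D₁ = €0.85 × 1.057 = €0.8985
P = D₁/(r − g) ⇒ r = D₁/P + g = €0.8985/€28.33 + 0.057 = 0.031714 + 0.057 = 0.088714

8.87%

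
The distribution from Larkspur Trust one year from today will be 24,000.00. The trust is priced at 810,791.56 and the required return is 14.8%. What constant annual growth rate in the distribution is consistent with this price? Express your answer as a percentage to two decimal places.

11.84%

P = D₁/(r−g) ⇒ g = r − D₁/P = 0.148 − 24,000.00/810,791.56 = 0.118399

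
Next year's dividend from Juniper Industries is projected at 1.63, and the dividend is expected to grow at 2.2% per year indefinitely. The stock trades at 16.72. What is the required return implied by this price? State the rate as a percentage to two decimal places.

11.95%

P = D₁/(r − g) ⇒ r = D₁/P + g = 1.6300/16.72 + 0.022 = 0.097488 + 0.022 = 0.119488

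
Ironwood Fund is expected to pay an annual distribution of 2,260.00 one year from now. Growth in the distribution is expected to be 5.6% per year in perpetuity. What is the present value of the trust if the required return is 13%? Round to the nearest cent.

30540.54

Growing perpetuity: P = D₁ / (r − g) = 2,260.0000 / (0.13 − 0.056) = 30,540.54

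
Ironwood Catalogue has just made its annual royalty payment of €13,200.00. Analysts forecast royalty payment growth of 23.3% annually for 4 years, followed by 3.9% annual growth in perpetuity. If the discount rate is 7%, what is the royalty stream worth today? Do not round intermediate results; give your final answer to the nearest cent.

€856302.57

D_1 = 16275.60000
D_2 = 20067.81480
D_3 = 24743.61565
D_4 = 30508.87809
Terminal value at year 4: TV = D_4×(1+g_2)/(r−g_2) = 31698.72434/0.031 = 1022539.49484
P_0 = D_1/(1+r)^1 + D_2/(1+r)^2 + D_3/(1+r)^3 + D_4/(1+r)^4 + TV/(1+r)^4
    = 15210.84112 + 17528.00664 + 20198.16092 + 23275.07702 + 780090.48475 = 856302.57045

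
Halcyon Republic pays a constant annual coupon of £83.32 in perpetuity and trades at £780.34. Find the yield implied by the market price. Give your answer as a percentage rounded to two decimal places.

10.68%

P = C/r ⇒ r = C/P = £83.32/£780.34 = 0.106774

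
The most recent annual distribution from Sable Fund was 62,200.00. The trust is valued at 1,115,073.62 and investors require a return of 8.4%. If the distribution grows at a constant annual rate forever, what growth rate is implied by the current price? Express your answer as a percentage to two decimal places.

P = D₀(1+g)/(r−g) ⇒ P(r−g) = D₀(1+g) ⇒ g(P+D₀) = P·r − D₀
g = (P·r − D₀)/(P + D₀) = (1,115,073.62×0.084 − 62,200.00) / (1,115,073.62 + 62,200.00) = 0.026728

2.67%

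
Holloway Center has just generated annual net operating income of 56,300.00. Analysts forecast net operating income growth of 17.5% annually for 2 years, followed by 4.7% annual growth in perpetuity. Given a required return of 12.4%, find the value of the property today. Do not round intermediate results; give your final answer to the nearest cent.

956959.49

D_1 = 66152.50000
D_2 = 77729.18750
Terminal value at year 2: TV = D_2×(1+g_2)/(r−g_2) = 81382.45931/0.077 = 1056915.05601
P_0 = D_1/(1+r)^1 + D_2/(1+r)^2 + TV/(1+r)^2
    = 58854.53737 + 61524.98346 + 836579.96986 = 956959.49069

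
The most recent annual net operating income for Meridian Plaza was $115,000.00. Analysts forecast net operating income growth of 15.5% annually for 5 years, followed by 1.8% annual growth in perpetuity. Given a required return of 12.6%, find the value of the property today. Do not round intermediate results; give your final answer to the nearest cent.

D_1 = 132825.00000
D_2 = 153412.87500
D_3 = 177191.87063
D_4 = 204656.61057
D_5 = 236378.38521
Terminal value at year 5: TV = D_5×(1+g_2)/(r−g_2) = 240633.19614/0.108 = 2228085.14948
P_0 = D_1/(1+r)^1 + D_2/(1+r)^2 + D_3/(1+r)^3 + D_4/(1+r)^4 + D_5/(1+r)^5 + TV/(1+r)^5
    = 117961.81172 + 120999.90456 + 124116.24314 + 127312.84265 + 130591.77021 + 1230948.35257 = 1851930.92485

$1851930.92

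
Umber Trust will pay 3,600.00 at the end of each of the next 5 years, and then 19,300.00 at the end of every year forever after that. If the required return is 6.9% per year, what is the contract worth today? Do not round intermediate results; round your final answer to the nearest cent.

215164.32

PV of 5-year annuity: 3,600.00 × [1 − (1+0.069)^−5] / 0.069 = 14800.31727
Perpetuity value at year 5: 19,300.00 / 0.069 = 279710.14493
PV of perpetuity: 279710.14493 / (1+0.069)^5 = 200363.99954
Total PV = 14800.31727 + 200363.99954 = 215164.31682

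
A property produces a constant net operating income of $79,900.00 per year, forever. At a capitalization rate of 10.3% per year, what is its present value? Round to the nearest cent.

$775728.16

Level perpetuity: PV = C / r = $79,900.00 / 0.103 = $775,728.16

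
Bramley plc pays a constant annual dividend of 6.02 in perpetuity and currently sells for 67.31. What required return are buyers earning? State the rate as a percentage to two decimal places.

P = C/r ⇒ r = C/P = 6.02/67.31 = 0.089437

8.94%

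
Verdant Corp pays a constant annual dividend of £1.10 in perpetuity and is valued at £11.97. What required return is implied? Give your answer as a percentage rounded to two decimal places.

9.19%

P = C/r ⇒ r = C/P = £1.10/£11.97 = 0.091896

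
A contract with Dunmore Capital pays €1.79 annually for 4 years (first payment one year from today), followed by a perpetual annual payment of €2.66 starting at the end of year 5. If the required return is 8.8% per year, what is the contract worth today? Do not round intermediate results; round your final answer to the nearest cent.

PV of 4-year annuity: €1.79 × [1 − (1+0.088)^−4] / 0.088 = 5.82465
Perpetuity value at year 4: €2.66 / 0.088 = 30.22727
PV of perpetuity: 30.22727 / (1+0.088)^4 = 21.57165
Total PV = 5.82465 + 21.57165 = 27.39630

€27.40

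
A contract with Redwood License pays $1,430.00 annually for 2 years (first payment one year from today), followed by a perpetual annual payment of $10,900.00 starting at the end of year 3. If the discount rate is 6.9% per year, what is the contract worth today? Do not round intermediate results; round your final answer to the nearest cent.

PV of 2-year annuity: $1,430.00 × [1 − (1+0.069)^−2] / 0.069 = 2589.05405
Perpetuity value at year 2: $10,900.00 / 0.069 = 157971.01449
PV of perpetuity: 157971.01449 / (1+0.069)^2 = 138236.26681
Total PV = 2589.05405 + 138236.26681 = 140825.32086

$140825.32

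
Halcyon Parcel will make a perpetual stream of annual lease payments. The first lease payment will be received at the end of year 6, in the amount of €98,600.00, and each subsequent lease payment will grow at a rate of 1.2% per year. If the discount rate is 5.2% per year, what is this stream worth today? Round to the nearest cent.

Value at end of year 5: C₁ / (r − g) = €98,600.00 / (0.052 − 0.012) = €2,465,000.0000
Discount to today: PV = €2,465,000.0000 / (1 + 0.052)^5 = €2,465,000.0000 / 1.288483 = €1,913,102.44

€1913102.44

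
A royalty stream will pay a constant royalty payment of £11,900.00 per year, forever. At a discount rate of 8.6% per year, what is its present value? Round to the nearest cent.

Level perpetuity: PV = C / r = £11,900.00 / 0.086 = £138,372.09

£138372.09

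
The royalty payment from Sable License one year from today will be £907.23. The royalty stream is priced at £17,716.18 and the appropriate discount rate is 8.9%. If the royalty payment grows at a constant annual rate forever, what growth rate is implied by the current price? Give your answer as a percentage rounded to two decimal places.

3.78%

P = D₁/(r−g) ⇒ g = r − D₁/P = 0.089 − £907.23/£17,716.18 = 0.037791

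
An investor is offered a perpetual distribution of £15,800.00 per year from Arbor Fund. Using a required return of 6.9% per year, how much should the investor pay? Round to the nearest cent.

£228985.51

Level perpetuity: PV = C / r = £15,800.00 / 0.069 = £228,985.51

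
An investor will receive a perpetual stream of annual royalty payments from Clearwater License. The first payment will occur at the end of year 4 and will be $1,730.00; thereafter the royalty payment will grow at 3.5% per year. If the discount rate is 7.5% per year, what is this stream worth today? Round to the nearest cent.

$34814.54

Value at end of year 3: C₁ / (r − g) = $1,730.00 / (0.075 − 0.035) = $43,250.0000
Discount to today: PV = $43,250.0000 / (1 + 0.075)^3 = $43,250.0000 / 1.242297 = $34,814.54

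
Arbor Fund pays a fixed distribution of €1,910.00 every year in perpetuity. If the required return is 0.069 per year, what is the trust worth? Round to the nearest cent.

€27681.16

Level perpetuity: PV = C / r = €1,910.00 / 0.069 = €27,681.16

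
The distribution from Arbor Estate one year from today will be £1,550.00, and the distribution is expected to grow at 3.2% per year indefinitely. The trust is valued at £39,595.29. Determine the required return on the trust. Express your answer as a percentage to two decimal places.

7.11%

P = D₁/(r − g) ⇒ r = D₁/P + g = £1,550.0000/£39,595.29 + 0.032 = 0.039146 + 0.032 = 0.071146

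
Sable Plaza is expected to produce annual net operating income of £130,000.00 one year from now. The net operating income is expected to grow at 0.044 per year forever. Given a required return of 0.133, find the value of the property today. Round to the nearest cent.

£1460674.16

Growing perpetuity: P = D₁ / (r − g) = £130,000.0000 / (0.133 − 0.044) = £1,460,674.16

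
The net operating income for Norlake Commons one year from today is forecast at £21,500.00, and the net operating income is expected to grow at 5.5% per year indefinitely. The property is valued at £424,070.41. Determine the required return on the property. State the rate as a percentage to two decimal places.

P = D₁/(r − g) ⇒ r = D₁/P + g = £21,500.0000/£424,070.41 + 0.055 = 0.050699 + 0.055 = 0.105699

10.57%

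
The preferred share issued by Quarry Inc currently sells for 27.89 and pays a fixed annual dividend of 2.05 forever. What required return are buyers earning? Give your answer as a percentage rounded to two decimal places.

7.35%

P = C/r ⇒ r = C/P = 2.05/27.89 = 0.073503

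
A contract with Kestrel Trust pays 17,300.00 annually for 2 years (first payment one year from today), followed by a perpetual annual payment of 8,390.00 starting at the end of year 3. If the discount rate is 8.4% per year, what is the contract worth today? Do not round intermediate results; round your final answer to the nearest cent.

PV of 2-year annuity: 17,300.00 × [1 − (1+0.084)^−2] / 0.084 = 30682.11217
Perpetuity value at year 2: 8,390.00 / 0.084 = 99880.95238
PV of perpetuity: 99880.95238 / (1+0.084)^2 = 85001.01474
Total PV = 30682.11217 + 85001.01474 = 115683.12692

115683.13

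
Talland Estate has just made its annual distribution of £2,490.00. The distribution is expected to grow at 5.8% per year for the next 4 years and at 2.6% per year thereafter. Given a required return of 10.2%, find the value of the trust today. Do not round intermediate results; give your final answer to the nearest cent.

£37564.14

D_1 = 2634.42000
D_2 = 2787.21636
D_3 = 2948.87491
D_4 = 3119.90965
Terminal value at year 4: TV = D_4×(1+g_2)/(r−g_2) = 3201.02730/0.076 = 42118.78032
P_0 = D_1/(1+r)^1 + D_2/(1+r)^2 + D_3/(1+r)^3 + D_4/(1+r)^4 + TV/(1+r)^4
    = 2390.58076 + 2295.13108 + 2203.49245 + 2115.51271 + 28559.42165 = 37564.13865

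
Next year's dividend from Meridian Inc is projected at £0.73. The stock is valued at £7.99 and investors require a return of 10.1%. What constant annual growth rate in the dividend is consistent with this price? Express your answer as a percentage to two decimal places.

P = D₁/(r−g) ⇒ g = r − D₁/P = 0.101 − £0.73/£7.99 = 0.009636

0.96%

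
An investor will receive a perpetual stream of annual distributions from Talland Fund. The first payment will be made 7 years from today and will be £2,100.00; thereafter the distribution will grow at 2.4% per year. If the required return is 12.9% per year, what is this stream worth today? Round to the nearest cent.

Value at end of year 6: C₁ / (r − g) = £2,100.00 / (0.129 − 0.024) = £20,000.0000
Discount to today: PV = £20,000.0000 / (1 + 0.129)^6 = £20,000.0000 / 2.070922 = £9,657.54

£9657.54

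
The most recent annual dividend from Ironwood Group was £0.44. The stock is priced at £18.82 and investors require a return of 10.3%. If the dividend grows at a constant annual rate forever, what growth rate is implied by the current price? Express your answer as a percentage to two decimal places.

P = D₀(1+g)/(r−g) ⇒ P(r−g) = D₀(1+g) ⇒ g(P+D₀) = P·r − D₀
g = (P·r − D₀)/(P + D₀) = (£18.82×0.103 − £0.44) / (£18.82 + £0.44) = 0.077802

7.78%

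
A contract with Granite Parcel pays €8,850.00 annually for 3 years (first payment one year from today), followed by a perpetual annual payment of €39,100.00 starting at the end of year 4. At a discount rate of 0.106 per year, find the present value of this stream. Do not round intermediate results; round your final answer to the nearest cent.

€294428.23

PV of 3-year annuity: €8,850.00 × [1 − (1+0.106)^−3] / 0.106 = 21778.22458
Perpetuity value at year 3: €39,100.00 / 0.106 = 368867.92453
PV of perpetuity: 368867.92453 / (1+0.106)^3 = 272650.00578
Total PV = 21778.22458 + 272650.00578 = 294428.23035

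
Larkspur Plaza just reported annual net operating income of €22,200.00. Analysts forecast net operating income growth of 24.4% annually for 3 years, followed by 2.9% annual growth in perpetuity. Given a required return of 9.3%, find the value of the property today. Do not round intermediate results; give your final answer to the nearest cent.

D_1 = 27616.80000
D_2 = 34355.29920
D_3 = 42737.99220
Terminal value at year 3: TV = D_3×(1+g_2)/(r−g_2) = 43977.39398/0.064 = 687146.78092
P_0 = D_1/(1+r)^1 + D_2/(1+r)^2 + D_3/(1+r)^3 + TV/(1+r)^3
    = 25266.97164 + 28757.65116 + 32730.57460 + 526246.26981 = 613001.46721

€613001.47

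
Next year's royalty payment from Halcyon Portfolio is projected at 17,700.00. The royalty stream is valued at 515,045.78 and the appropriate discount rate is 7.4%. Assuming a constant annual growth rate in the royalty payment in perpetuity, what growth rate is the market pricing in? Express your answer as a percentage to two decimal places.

P = D₁/(r−g) ⇒ g = r − D₁/P = 0.074 − 17,700.00/515,045.78 = 0.039634

3.96%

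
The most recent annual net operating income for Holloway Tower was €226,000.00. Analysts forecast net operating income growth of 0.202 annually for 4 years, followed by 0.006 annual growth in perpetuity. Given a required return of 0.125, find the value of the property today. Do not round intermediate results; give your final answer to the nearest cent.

D_1 = 271652.00000
D_2 = 326525.70400
D_3 = 392483.89621
D_4 = 471765.64324
Terminal value at year 4: TV = D_4×(1+g_2)/(r−g_2) = 474596.23710/0.119 = 3988203.67312
P_0 = D_1/(1+r)^1 + D_2/(1+r)^2 + D_3/(1+r)^3 + D_4/(1+r)^4 + TV/(1+r)^4
    = 241468.44444 + 257995.61798 + 275653.98472 + 294520.96856 + 2489815.91908 = 3559454.93478

€3559454.93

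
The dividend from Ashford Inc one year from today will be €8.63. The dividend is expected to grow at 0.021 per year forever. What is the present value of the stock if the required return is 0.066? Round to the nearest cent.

Growing perpetuity: P = D₁ / (r − g) = €8.6300 / (0.066 − 0.021) = €191.78

€191.78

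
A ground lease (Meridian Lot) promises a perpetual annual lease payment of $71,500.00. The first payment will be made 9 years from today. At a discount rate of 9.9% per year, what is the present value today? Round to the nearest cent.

Value at end of year 8: C / r = $71,500.00 / 0.099 = $722,222.2222
Discount to today: PV = $722,222.2222 / (1 + 0.099)^8 = $722,222.2222 / 2.128049 = $339,382.39

$339382.39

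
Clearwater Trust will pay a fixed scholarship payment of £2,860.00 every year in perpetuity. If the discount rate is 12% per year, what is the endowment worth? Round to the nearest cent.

Level perpetuity: PV = C / r = £2,860.00 / 0.12 = £23,833.33

£23833.33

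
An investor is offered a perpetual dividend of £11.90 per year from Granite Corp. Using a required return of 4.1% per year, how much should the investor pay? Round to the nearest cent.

Level perpetuity: PV = C / r = £11.90 / 0.041 = £290.24

£290.24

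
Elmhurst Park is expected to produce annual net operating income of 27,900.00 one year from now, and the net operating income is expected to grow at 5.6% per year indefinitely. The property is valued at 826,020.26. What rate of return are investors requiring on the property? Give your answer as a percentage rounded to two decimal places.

P = D₁/(r − g) ⇒ r = D₁/P + g = 27,900.0000/826,020.26 + 0.056 = 0.033776 + 0.056 = 0.089776

8.98%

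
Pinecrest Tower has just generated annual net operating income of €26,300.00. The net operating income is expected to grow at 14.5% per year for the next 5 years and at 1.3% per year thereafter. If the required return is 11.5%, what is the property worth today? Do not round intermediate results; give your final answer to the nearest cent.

€440778.77

D_1 = 30113.50000
D_2 = 34479.95750
D_3 = 39479.55134
D_4 = 45204.08628
D_5 = 51758.67879
Terminal value at year 5: TV = D_5×(1+g_2)/(r−g_2) = 52431.54162/0.102 = 514034.72173
P_0 = D_1/(1+r)^1 + D_2/(1+r)^2 + D_3/(1+r)^3 + D_4/(1+r)^4 + D_5/(1+r)^5 + TV/(1+r)^5
    = 27007.62332 + 27734.28583 + 28480.49980 + 29246.79127 + 30033.70045 + 298275.86824 = 440778.76891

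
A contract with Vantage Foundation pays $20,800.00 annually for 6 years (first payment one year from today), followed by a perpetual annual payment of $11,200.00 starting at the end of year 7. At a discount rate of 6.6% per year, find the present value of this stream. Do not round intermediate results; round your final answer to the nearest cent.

PV of 6-year annuity: $20,800.00 × [1 − (1+0.066)^−6] / 0.066 = 100380.25206
Perpetuity value at year 6: $11,200.00 / 0.066 = 169696.96970
PV of perpetuity: 169696.96970 / (1+0.066)^6 = 115646.06474
Total PV = 100380.25206 + 115646.06474 = 216026.31680

$216026.32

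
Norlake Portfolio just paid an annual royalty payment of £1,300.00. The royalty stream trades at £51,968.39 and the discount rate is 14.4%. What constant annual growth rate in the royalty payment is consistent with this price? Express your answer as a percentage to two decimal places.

11.61%

P = D₀(1+g)/(r−g) ⇒ P(r−g) = D₀(1+g) ⇒ g(P+D₀) = P·r − D₀
g = (P·r − D₀)/(P + D₀) = (£51,968.39×0.144 − £1,300.00) / (£51,968.39 + £1,300.00) = 0.116081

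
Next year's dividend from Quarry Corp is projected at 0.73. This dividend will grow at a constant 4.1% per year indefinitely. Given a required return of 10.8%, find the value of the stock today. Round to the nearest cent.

10.90

Growing perpetuity: P = D₁ / (r − g) = 0.7300 / (0.108 − 0.041) = 10.90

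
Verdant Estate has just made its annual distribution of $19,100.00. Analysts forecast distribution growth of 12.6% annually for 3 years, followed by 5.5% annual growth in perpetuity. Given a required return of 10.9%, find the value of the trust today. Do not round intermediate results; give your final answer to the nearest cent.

D_1 = 21506.60000
D_2 = 24216.43160
D_3 = 27267.70198
Terminal value at year 3: TV = D_3×(1+g_2)/(r−g_2) = 28767.42559/0.054 = 532730.10353
P_0 = D_1/(1+r)^1 + D_2/(1+r)^2 + D_3/(1+r)^3 + TV/(1+r)^3
    = 19392.78629 + 19690.06075 + 19991.89215 + 390582.33747 = 449657.07666

$449657.08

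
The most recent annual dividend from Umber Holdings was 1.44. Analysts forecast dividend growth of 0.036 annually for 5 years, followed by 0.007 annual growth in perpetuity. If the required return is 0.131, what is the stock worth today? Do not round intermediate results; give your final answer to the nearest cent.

13.12

D_1 = 1.49184
D_2 = 1.54555
D_3 = 1.60119
D_4 = 1.65883
D_5 = 1.71855
Terminal value at year 5: TV = D_5×(1+g_2)/(r−g_2) = 1.73058/0.124 = 13.95626
P_0 = D_1/(1+r)^1 + D_2/(1+r)^2 + D_3/(1+r)^3 + D_4/(1+r)^4 + D_5/(1+r)^5 + TV/(1+r)^5
    = 1.31905 + 1.20825 + 1.10676 + 1.01380 + 0.92864 + 7.54147 = 13.11797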